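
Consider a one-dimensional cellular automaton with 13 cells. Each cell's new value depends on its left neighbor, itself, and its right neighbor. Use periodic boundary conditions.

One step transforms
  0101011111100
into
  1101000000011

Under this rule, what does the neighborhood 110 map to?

At position 10 the neighborhood is 110; the next row has 0 there.

0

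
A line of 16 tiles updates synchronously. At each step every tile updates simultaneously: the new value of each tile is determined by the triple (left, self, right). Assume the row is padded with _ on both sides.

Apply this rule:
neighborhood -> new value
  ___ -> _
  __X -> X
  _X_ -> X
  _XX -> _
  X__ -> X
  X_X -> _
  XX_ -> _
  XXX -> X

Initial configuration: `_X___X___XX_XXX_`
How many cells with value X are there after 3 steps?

step 1: XXX_XXX_X____X_X
step 2: _X___X__XX__XX_X
step 3: XXX_XXXX__XX___X
count of X: 10

10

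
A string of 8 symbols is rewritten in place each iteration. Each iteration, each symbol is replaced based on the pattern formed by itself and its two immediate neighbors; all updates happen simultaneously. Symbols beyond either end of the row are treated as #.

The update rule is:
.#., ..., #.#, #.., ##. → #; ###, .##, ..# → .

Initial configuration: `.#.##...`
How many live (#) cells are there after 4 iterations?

###.###.
..##..##
#..##...
##..###.
count of #: 5

5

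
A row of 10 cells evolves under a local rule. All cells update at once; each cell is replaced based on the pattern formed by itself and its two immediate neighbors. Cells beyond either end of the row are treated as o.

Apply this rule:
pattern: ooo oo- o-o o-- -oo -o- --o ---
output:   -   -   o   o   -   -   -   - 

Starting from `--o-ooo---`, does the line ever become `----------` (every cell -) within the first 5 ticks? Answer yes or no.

o--o---o--
-o--o---o-
o-o--o---o
-o-o--o---
o-o-o--o--
tick 5 is o-o-o--o--, still not uniform -

no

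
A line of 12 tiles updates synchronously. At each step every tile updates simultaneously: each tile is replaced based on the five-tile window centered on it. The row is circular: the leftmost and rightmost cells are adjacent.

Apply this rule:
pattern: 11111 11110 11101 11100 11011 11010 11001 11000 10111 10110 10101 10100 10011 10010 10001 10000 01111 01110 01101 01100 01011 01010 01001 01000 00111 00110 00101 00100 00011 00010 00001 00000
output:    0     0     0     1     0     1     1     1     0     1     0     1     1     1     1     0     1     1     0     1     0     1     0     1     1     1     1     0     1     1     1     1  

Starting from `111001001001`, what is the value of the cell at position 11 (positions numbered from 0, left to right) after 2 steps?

1

101110010011
000111100111
position 11 holds 1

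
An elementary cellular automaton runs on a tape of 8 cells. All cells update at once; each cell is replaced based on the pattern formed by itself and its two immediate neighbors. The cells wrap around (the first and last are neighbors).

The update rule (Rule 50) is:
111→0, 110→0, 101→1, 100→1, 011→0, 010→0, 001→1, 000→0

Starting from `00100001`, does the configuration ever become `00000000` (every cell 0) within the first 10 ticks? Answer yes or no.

11010010
00101101
11010010  (repeats tick 1; period 2)
tick 10: 00101101
tick 10 is 00101101, still not uniform 0

no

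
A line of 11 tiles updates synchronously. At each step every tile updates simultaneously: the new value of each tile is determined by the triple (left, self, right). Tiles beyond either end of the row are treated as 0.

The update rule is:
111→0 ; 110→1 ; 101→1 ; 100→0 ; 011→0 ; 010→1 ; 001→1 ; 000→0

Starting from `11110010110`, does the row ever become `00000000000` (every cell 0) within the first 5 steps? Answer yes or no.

00010111010
00111001110
01001010010
11011110110
01100011010
step 5 is 01100011010, still not uniform 0

no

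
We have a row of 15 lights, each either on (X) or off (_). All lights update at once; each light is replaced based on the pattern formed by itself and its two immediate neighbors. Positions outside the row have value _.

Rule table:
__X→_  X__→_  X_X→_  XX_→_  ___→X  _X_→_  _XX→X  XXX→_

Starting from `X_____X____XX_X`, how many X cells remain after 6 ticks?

tick 1: __XXX___XX_X___
tick 2: X_X___X_X____XX
tick 3: ____X_____XX_X_
tick 4: XXX___XXX_X____
tick 5: X___X_X_____XXX
tick 6: __X_____XXX_X__
count of X: 5

5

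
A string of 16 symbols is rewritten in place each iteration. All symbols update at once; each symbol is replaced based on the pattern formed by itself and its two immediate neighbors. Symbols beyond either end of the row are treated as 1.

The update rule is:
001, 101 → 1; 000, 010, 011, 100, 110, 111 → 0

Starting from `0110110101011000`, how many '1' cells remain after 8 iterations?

6

1001001010100001
0010010101000010
0100101010000101
1001010100001010
0010101000010101
0101010000101010
1010100001010101
0101000010101010
count of 1: 6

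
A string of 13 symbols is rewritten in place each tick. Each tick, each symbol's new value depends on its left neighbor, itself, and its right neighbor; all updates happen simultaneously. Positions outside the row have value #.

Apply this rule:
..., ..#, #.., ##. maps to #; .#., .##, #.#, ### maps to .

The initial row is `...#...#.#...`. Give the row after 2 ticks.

..#...####...

###.###...###
..#...####...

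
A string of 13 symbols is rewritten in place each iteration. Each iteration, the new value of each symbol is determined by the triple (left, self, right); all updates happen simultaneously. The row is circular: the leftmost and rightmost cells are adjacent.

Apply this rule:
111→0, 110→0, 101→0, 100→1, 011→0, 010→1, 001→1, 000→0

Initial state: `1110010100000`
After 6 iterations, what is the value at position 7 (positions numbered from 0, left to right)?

0

0001110110001
1010000001011
0011000011000
0100100100100
1111111111110
0000000000000
position 7 holds 0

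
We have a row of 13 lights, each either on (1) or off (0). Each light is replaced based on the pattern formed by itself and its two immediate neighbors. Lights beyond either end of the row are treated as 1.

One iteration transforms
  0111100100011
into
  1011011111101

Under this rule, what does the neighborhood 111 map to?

1

At position 2 the neighborhood is 111; the next row has 1 there.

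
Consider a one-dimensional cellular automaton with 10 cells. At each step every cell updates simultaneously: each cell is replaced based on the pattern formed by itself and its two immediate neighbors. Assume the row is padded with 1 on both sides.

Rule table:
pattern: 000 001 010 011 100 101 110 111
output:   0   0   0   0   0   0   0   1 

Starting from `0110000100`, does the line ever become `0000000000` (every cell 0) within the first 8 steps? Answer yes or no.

0000000000
all cells are 0 at step 1

yes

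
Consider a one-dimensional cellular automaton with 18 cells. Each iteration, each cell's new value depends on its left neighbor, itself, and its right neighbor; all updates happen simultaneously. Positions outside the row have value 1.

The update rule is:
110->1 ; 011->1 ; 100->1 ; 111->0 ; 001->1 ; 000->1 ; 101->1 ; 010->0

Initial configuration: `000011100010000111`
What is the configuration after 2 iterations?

111110111101111100
000011100111000111

000011100111000111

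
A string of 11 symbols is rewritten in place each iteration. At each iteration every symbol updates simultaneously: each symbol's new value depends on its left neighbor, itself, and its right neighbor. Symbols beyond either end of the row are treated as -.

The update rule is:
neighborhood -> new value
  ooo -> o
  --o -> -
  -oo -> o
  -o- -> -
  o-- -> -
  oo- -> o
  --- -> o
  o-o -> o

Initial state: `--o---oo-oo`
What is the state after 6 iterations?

-oooooooooo

o---o-ooooo
--o--oooooo
o----oooooo
--oo-oooooo
o-ooooooooo
-oooooooooo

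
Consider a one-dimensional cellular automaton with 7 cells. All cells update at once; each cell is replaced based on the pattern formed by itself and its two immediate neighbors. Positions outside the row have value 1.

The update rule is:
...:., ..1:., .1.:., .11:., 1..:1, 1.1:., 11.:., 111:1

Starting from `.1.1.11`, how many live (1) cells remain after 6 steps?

......1
1......
.1.....
..1....
1..1...
.1..1..
count of 1: 2

2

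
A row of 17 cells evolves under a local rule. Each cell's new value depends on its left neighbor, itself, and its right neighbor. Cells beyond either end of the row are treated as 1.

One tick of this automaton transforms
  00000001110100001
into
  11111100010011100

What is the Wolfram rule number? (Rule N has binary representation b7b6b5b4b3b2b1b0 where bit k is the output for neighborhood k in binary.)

position 8: 111 → 0  (bit 7 = 0)
position 9: 110 → 1  (bit 6 = 1)
position 10: 101 → 0  (bit 5 = 0)
position 0: 100 → 1  (bit 4 = 1)
position 7: 011 → 0  (bit 3 = 0)
position 11: 010 → 0  (bit 2 = 0)
position 6: 001 → 0  (bit 1 = 0)
position 1: 000 → 1  (bit 0 = 1)
bits b7..b0 = 01010001 = 81

81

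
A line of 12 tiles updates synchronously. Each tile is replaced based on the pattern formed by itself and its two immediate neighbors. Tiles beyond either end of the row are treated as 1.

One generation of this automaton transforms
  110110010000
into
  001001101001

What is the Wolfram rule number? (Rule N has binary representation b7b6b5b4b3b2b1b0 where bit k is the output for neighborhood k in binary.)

50

position 0: 111 → 0  (bit 7 = 0)
position 1: 110 → 0  (bit 6 = 0)
position 2: 101 → 1  (bit 5 = 1)
position 5: 100 → 1  (bit 4 = 1)
position 3: 011 → 0  (bit 3 = 0)
position 7: 010 → 0  (bit 2 = 0)
position 6: 001 → 1  (bit 1 = 1)
position 9: 000 → 0  (bit 0 = 0)
bits b7..b0 = 00110010 = 50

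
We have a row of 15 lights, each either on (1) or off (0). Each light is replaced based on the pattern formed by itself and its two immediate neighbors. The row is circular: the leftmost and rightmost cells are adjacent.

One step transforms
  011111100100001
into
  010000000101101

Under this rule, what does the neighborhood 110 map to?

0

At position 6 the neighborhood is 110; the next row has 0 there.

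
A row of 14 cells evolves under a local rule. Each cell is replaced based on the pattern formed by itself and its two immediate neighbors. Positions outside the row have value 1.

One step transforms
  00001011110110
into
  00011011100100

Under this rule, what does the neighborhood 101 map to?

0

At position 5 the neighborhood is 101; the next row has 0 there.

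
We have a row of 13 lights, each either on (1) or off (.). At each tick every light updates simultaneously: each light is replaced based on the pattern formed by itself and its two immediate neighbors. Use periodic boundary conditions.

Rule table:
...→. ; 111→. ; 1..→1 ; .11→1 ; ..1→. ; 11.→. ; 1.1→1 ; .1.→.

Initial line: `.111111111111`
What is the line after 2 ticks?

1.1..........

tick 1: 11...........
tick 2: 1.1..........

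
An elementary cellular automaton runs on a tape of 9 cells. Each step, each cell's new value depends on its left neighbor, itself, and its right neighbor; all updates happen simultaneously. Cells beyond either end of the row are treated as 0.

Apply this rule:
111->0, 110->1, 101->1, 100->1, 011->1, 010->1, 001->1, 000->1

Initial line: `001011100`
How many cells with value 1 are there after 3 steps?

8

111110111
100011101
111110111
count of 1: 8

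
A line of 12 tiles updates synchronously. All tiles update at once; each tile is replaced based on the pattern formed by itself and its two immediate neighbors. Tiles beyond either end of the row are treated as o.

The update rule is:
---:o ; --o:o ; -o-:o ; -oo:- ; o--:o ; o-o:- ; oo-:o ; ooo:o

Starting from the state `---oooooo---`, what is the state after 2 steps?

ooo-oooooooo
ooo--ooooooo

ooo--ooooooo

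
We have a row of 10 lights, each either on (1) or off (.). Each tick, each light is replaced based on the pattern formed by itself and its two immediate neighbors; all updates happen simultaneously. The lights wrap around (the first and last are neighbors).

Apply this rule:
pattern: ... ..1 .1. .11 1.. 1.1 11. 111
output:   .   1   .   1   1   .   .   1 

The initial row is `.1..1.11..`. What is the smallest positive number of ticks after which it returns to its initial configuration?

20

1.11..1.1.
..1.11....
.1..1.1...
1.11...1..
..1.1.1.11
11......1.
1.1....1..
...1..1.11
1.1.11..1.
....1.11..
...1..1.1.
..1.11...1
11..1.1.1.
1.11......
..1.1....1
11...1..1.
1.1.1.11..
......1.11
1....1..1.
.1..1.11..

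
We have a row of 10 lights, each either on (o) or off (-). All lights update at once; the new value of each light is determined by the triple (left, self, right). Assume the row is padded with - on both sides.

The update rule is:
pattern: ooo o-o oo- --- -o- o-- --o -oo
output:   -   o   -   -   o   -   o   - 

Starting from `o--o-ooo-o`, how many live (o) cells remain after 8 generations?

o-ooo---oo
oo-----o--
------oo--
-----o----
----oo----
---o------
--oo------
-o--------
count of o: 1

1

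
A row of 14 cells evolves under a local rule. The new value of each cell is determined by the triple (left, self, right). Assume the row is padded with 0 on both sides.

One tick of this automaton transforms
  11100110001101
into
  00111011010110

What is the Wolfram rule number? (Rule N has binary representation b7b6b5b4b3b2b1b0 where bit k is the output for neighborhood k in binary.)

114

position 1: 111 → 0  (bit 7 = 0)
position 2: 110 → 1  (bit 6 = 1)
position 12: 101 → 1  (bit 5 = 1)
position 3: 100 → 1  (bit 4 = 1)
position 0: 011 → 0  (bit 3 = 0)
position 13: 010 → 0  (bit 2 = 0)
position 4: 001 → 1  (bit 1 = 1)
position 8: 000 → 0  (bit 0 = 0)
bits b7..b0 = 01110010 = 114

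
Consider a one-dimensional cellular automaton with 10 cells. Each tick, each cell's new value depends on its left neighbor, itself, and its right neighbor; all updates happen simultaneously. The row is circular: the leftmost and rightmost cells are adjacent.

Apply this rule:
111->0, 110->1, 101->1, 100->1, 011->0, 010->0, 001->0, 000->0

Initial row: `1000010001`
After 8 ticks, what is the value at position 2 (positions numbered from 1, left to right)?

1100001000
0110000100
0011000010
0001100001
1000110000
0100011000
0010001100
0001000110
position 2 holds 0

0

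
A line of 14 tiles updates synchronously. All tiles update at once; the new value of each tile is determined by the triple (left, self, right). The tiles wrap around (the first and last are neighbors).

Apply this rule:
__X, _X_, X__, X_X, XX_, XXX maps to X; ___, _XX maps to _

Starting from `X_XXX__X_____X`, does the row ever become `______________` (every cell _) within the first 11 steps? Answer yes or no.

no

XX_XXXXXX___X_
_XX_XXXXXX_XXX
X_XX_XXXXXX_XX
XX_XX_XXXXXX_X
XXX_XX_XXXXXX_
_XXX_XX_XXXXXX
X_XXX_XX_XXXXX
XX_XXX_XX_XXXX
XXX_XXX_XX_XXX
XXXX_XXX_XX_XX
XXXXX_XXX_XX_X
step 11 is XXXXX_XXX_XX_X, still not uniform _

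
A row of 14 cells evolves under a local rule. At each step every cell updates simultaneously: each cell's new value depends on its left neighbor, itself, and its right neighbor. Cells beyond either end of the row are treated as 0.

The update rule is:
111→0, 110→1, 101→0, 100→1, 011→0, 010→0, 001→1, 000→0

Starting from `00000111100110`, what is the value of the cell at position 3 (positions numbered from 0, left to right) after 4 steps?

00001000111011
00010101001001
00100000110110
01010001010011
position 3 holds 1

1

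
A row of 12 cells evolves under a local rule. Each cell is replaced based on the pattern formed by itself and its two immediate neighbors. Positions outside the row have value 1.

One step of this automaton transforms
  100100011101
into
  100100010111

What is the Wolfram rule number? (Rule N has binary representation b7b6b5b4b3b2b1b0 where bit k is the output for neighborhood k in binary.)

position 8: 111 → 0  (bit 7 = 0)
position 0: 110 → 1  (bit 6 = 1)
position 10: 101 → 1  (bit 5 = 1)
position 1: 100 → 0  (bit 4 = 0)
position 7: 011 → 1  (bit 3 = 1)
position 3: 010 → 1  (bit 2 = 1)
position 2: 001 → 0  (bit 1 = 0)
position 5: 000 → 0  (bit 0 = 0)
bits b7..b0 = 01101100 = 108

108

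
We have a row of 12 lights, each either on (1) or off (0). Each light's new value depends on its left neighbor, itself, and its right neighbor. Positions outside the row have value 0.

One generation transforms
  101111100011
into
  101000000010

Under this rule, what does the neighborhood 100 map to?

0

At position 7 the neighborhood is 100; the next row has 0 there.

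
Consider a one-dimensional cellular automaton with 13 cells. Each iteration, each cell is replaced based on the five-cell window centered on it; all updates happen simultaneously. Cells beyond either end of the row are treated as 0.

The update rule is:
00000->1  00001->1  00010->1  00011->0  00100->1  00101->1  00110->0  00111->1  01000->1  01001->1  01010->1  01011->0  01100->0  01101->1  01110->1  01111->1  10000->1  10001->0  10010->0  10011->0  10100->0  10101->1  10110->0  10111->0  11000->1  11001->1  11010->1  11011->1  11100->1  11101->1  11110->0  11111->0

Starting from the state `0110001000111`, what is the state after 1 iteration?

0001011100111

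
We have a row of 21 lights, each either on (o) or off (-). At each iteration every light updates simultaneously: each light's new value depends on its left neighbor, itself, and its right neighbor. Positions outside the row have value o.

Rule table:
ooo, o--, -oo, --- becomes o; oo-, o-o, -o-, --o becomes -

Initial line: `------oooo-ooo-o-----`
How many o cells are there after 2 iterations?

ooooo-ooo--oo---oooo-
oooo--oo-o-o-oo-ooo--
count of o: 13

13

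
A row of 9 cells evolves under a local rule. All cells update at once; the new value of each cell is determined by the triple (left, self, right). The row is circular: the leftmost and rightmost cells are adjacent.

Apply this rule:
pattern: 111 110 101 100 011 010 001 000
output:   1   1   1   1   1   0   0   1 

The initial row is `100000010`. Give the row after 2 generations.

011111001
111111100

111111100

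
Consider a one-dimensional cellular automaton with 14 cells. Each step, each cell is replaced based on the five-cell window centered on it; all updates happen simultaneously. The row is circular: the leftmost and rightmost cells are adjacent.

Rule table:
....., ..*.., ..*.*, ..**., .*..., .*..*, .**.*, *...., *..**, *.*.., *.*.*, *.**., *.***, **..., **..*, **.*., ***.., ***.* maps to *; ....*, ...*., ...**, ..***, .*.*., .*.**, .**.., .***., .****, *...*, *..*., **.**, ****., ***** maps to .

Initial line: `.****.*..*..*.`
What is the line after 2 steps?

**.....*.**.*.

*...****.**.**
**.....*.**.*.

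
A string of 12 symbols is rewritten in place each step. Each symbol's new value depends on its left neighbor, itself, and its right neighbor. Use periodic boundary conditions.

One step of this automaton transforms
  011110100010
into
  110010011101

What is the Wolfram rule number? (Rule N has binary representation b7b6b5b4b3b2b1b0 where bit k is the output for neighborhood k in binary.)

91

position 2: 111 → 0  (bit 7 = 0)
position 4: 110 → 1  (bit 6 = 1)
position 5: 101 → 0  (bit 5 = 0)
position 7: 100 → 1  (bit 4 = 1)
position 1: 011 → 1  (bit 3 = 1)
position 6: 010 → 0  (bit 2 = 0)
position 0: 001 → 1  (bit 1 = 1)
position 8: 000 → 1  (bit 0 = 1)
bits b7..b0 = 01011011 = 91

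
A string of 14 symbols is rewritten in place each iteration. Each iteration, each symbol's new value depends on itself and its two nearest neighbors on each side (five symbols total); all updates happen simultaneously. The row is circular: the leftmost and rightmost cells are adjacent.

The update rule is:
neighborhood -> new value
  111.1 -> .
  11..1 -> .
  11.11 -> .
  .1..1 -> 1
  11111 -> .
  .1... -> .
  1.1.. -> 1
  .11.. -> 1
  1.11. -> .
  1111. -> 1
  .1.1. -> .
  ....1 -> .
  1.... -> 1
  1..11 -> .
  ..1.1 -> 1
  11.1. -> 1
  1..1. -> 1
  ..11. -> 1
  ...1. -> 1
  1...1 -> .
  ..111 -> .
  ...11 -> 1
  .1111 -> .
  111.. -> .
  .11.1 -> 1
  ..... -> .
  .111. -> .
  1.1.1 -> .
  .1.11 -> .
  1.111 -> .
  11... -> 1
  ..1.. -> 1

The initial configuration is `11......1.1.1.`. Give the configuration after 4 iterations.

1..1111.11....

.111...11.....
1...1.11111...
1..11....1.1.1
1..1111.11....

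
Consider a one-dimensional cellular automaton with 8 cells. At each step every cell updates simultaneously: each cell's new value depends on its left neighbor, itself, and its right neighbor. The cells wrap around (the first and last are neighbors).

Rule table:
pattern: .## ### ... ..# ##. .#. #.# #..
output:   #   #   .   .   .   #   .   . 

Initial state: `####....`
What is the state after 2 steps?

###.....
##......

##......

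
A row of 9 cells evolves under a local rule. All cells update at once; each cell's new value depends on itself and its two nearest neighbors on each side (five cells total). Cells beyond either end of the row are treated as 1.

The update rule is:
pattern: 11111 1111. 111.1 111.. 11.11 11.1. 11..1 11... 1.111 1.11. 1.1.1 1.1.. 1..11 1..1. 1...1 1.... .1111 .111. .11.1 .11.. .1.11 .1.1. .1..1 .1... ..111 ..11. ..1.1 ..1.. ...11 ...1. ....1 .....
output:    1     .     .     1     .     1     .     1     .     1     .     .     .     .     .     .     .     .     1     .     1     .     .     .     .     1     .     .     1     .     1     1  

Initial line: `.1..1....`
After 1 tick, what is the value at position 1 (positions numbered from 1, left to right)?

tick 1: 1......11
position 1 holds 1

1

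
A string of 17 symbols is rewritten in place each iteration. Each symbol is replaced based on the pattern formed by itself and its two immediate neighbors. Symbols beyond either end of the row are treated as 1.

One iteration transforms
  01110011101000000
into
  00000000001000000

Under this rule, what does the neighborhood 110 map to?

0

At position 3 the neighborhood is 110; the next row has 0 there.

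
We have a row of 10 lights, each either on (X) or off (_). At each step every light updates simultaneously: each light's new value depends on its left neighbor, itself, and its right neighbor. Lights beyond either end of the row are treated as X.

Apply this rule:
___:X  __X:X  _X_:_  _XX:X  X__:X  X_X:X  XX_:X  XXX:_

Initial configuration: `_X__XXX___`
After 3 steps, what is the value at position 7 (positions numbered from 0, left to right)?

X

X_XXX_XXXX
XXX_XXX___
__XXX_XXXX
position 7 holds X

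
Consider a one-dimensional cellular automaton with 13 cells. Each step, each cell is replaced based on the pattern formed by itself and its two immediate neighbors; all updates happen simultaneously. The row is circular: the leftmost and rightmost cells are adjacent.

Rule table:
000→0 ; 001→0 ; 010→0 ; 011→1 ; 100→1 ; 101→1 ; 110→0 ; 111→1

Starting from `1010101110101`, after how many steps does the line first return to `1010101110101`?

0101011101011
1010111010110
0101110101101
1011101011010
0111010110101
1110101101010
1101011010101
1010110101011
0101101010111
1011010101110
0110101011101
1101010111010
1010101110101

13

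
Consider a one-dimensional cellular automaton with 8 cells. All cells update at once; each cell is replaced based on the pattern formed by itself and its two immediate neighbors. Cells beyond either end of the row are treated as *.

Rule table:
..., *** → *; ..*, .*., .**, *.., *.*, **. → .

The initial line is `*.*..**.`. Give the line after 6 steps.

........
.******.
..****..
...**...
.*....*.
...**...

...**...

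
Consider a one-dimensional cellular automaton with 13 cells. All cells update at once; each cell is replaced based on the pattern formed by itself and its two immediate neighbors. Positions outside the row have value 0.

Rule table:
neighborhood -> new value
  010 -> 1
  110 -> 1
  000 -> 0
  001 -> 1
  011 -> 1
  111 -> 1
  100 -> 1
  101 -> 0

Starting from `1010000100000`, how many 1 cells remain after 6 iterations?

12

1011001110000
1011111111000
1011111111100
1011111111110
1011111111111
1011111111111
count of 1: 12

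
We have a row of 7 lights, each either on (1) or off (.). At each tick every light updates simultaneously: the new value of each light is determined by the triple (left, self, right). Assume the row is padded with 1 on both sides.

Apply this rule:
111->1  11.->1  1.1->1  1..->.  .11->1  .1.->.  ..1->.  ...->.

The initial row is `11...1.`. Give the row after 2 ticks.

11....1
11....1

11....1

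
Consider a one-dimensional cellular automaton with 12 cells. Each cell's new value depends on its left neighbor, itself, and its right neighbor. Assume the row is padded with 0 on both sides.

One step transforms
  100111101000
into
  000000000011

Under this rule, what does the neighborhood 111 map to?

0

At position 4 the neighborhood is 111; the next row has 0 there.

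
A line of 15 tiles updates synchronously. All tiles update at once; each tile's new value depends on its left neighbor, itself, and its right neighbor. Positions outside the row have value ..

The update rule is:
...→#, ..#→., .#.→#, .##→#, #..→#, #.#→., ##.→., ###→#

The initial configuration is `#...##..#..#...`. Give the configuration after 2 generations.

##..#.#.#..###.

###.#.#.##.####
##..#.#.#..###.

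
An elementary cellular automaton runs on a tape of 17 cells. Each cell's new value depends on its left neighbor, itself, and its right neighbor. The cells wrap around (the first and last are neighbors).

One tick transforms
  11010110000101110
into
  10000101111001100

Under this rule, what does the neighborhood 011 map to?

At position 0 the neighborhood is 011; the next row has 1 there.

1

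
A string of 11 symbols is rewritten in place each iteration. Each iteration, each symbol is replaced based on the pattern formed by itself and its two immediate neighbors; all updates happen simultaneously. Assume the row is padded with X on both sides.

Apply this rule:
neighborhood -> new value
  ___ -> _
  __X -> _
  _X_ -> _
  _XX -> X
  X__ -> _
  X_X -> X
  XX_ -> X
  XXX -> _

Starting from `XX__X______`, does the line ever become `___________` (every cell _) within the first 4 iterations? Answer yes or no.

no

_X_________
X__________
X__________  (fixed point — unchanged through iteration 4)
iteration 4 is X__________, still not uniform _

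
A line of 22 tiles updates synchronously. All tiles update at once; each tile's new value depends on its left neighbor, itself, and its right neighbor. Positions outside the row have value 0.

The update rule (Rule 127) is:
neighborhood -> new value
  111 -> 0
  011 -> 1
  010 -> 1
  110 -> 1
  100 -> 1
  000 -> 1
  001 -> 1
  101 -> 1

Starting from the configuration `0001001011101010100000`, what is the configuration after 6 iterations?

iteration 1: 1111111110111111111111
iteration 2: 1000000011100000000001
iteration 3: 1111111110111111111111  (repeats iteration 1; period 2)
iteration 6: 1000000011100000000001

1000000011100000000001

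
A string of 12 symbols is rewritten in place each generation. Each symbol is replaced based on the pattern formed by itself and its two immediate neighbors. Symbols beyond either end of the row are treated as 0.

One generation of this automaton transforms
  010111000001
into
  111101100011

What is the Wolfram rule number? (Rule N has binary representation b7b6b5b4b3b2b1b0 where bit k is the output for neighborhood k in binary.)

position 4: 111 → 0  (bit 7 = 0)
position 5: 110 → 1  (bit 6 = 1)
position 2: 101 → 1  (bit 5 = 1)
position 6: 100 → 1  (bit 4 = 1)
position 3: 011 → 1  (bit 3 = 1)
position 1: 010 → 1  (bit 2 = 1)
position 0: 001 → 1  (bit 1 = 1)
position 7: 000 → 0  (bit 0 = 0)
bits b7..b0 = 01111110 = 126

126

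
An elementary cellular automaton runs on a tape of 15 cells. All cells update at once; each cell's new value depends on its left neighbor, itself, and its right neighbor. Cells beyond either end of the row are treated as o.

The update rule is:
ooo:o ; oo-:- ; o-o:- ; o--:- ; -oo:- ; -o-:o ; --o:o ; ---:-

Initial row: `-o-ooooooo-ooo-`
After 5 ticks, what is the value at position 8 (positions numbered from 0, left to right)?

-o--ooooo---o--
-o-o-ooo---oo-o
-o-o--o---o----
-o-o-oo--oo---o
-o-o----o----o-
position 8 holds o

o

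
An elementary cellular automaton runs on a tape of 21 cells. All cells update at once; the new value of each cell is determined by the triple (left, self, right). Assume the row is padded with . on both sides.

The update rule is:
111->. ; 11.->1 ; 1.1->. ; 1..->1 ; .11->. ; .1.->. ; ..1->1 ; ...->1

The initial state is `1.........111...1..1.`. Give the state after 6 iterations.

.111111111..1111.11.1
1........111...1..1..
.11111111..1111.11.11
1.......111...1..1..1
.1111111..1111.11.11.
1......111...1..1..11

1......111...1..1..11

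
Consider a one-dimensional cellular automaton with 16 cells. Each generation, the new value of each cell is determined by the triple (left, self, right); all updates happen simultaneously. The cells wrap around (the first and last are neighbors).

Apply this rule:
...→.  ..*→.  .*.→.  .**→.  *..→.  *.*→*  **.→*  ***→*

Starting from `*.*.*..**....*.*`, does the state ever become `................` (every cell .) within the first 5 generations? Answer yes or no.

yes

generation 1: **.*....*.....*.
generation 2: .**............*
generation 3: *.*.............
generation 4: .*..............
generation 5: ................
all cells are . at generation 5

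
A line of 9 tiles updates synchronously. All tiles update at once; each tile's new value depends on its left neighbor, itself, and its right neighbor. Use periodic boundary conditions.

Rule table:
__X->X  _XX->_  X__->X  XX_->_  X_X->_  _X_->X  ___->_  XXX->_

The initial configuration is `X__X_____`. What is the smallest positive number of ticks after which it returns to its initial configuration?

tick 1: XXXXX___X
tick 2: _____X_X_
tick 3: ____XX_XX
tick 4: X__X_____

4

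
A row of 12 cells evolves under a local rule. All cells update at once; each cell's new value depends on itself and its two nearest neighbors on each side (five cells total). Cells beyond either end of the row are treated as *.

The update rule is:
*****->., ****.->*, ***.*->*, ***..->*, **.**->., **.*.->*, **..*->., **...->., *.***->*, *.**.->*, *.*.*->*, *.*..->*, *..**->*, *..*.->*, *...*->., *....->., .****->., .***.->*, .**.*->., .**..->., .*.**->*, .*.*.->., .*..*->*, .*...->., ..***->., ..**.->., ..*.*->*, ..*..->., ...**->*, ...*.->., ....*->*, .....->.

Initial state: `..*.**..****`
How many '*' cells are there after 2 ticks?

6

.****..*....
.*.**.*...**
count of *: 6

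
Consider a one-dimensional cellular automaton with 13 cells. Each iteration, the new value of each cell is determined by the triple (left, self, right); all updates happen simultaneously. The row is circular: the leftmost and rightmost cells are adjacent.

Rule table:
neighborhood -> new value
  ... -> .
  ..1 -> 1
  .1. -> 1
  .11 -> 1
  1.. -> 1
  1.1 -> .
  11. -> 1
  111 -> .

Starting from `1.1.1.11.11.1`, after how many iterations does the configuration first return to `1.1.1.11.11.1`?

iteration 1: 1.1.1.11.11.1

1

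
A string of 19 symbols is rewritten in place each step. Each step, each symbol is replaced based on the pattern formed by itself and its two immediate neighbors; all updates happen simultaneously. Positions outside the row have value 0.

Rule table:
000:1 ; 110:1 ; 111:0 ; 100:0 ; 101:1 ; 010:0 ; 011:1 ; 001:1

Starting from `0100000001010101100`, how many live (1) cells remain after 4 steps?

step 1: 1001111110101011101
step 2: 0011000011010110110
step 3: 1111011111101111110
step 4: 1001110000111000010
count of 1: 8

8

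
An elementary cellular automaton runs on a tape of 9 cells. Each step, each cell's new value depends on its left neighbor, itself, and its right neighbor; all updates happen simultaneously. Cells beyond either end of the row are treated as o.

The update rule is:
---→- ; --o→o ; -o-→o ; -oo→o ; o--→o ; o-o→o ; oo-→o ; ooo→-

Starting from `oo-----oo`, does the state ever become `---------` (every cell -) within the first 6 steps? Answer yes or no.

yes

step 1: -oo---oo-
step 2: oooo-oooo
step 3: ---ooo---
step 4: o-oo-oo-o
step 5: ooooooooo
step 6: ---------
all cells are - at step 6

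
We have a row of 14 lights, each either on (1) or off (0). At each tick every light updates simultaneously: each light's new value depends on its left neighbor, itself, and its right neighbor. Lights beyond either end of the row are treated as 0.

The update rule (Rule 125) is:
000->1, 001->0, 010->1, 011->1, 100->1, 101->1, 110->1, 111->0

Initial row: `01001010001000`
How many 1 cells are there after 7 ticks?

tick 1: 01101111101111
tick 2: 01111000111001
tick 3: 01001110101101
tick 4: 01101011111111
tick 5: 01111110000001
tick 6: 01000011111101
tick 7: 01111010000111
count of 1: 8

8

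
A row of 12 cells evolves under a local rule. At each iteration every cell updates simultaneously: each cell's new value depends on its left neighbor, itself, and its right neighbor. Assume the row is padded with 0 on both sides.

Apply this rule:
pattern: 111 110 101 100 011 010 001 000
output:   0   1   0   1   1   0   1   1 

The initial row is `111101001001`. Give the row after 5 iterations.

iteration 1: 100100110110
iteration 2: 011011110111
iteration 3: 111010010101
iteration 4: 101001100000
iteration 5: 000111111111

000111111111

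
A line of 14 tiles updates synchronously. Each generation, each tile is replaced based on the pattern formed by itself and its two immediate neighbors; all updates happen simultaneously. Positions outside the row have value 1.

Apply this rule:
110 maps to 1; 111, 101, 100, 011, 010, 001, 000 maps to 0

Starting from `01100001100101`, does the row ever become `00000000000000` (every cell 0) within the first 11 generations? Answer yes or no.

00100000100000
00000000000000
all cells are 0 at generation 2

yes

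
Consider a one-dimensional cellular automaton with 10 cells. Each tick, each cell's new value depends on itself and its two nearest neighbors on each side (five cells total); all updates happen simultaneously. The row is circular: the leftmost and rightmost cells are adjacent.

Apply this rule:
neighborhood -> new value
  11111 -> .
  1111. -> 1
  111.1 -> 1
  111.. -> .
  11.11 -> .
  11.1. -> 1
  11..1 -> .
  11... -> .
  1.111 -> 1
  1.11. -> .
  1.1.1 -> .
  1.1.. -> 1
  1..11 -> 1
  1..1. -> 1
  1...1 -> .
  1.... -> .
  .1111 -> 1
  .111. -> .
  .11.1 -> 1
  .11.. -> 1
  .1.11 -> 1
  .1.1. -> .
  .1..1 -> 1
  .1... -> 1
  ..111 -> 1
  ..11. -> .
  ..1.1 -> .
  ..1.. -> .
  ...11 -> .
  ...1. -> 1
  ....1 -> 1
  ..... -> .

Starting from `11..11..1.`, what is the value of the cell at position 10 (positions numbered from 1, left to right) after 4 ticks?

.

.1.1.1.1.1
..........
..........  (fixed point — unchanged through tick 4)
position 10 holds .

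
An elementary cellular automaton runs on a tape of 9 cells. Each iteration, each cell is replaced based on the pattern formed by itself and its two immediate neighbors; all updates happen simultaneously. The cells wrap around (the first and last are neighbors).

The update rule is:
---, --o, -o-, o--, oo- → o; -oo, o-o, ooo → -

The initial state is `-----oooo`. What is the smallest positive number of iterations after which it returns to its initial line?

ooooo---o
----oooo-
oooo---oo
---oooo--
ooo---ooo
--oooo---
oo---oooo
-oooo----
o---ooooo
oooo-----
---oooooo
ooo-----o
--oooooo-
oo-----oo
-oooooo--
o-----ooo
oooooo---
-----oooo

18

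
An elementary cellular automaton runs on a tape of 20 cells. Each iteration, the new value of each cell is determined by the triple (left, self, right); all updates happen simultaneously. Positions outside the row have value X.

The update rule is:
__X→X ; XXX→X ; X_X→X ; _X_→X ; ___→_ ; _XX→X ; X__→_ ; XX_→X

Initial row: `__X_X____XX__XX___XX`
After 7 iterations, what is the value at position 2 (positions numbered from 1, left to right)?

X

_XXXX___XXX_XXX__XXX
XXXXX__XXXXXXXX_XXXX
XXXXX_XXXXXXXXXXXXXX
XXXXXXXXXXXXXXXXXXXX
XXXXXXXXXXXXXXXXXXXX  (fixed point — unchanged through iteration 7)
position 2 holds X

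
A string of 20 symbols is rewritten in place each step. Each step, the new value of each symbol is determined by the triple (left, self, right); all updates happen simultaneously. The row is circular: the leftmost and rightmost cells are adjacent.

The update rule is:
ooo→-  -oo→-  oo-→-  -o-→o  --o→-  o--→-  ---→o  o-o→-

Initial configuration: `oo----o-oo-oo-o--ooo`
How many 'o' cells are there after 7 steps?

---oo-o-------o-----
oo----o-ooooo-o-oooo
---oo-o-------o-----  (repeats step 1; period 2)
step 7: ---oo-o-------o-----
count of o: 4

4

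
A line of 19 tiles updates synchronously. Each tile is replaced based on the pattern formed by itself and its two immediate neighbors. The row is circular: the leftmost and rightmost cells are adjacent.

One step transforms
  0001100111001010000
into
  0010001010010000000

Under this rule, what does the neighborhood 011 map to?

At position 3 the neighborhood is 011; the next row has 0 there.

0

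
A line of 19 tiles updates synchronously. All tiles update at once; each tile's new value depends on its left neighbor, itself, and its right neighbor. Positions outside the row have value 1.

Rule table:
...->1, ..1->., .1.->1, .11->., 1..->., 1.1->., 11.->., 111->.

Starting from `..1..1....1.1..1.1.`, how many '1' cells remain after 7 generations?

8

generation 1: ..1..1.11.1.1..1.1.
generation 2: ..1..1....1.1..1.1.  (repeats generation 0; period 2)
generation 7: ..1..1.11.1.1..1.1.
count of 1: 8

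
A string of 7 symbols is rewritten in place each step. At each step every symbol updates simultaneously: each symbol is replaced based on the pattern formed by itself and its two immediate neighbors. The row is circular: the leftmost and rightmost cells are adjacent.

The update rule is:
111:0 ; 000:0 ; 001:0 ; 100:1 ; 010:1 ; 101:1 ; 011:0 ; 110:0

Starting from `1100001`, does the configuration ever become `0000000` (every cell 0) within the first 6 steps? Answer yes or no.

step 1: 0010000
step 2: 0011000
step 3: 0000100
step 4: 0000110
step 5: 0000001
step 6: 1000001
step 6 is 1000001, still not uniform 0

no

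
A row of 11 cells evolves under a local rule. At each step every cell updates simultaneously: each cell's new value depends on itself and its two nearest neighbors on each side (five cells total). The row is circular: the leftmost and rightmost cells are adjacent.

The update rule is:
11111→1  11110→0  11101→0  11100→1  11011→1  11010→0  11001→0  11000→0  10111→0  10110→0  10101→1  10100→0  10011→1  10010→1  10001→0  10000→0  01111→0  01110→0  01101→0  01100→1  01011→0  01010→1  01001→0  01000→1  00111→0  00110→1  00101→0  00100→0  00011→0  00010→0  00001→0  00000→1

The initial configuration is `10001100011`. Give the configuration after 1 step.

10001100000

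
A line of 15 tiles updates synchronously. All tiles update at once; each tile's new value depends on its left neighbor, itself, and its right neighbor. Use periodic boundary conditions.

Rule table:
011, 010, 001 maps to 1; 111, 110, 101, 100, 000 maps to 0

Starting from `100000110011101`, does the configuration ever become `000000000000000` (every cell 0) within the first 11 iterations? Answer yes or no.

no

000001100110001
000011001100011
000110011000110
001100110001100
011001100011000
110011000110000
100110001100001
001100011000011
011000110000110
110001100001100
100011000011001
iteration 11 is 100011000011001, still not uniform 0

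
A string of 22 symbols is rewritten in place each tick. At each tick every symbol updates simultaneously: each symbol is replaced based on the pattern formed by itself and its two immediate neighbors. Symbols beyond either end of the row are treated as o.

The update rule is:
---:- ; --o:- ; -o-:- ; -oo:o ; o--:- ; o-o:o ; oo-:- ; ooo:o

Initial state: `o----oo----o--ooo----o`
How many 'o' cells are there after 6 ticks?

-----o--------oo-----o
--------------o------o
---------------------o
---------------------o  (fixed point — unchanged through tick 6)
count of o: 1

1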